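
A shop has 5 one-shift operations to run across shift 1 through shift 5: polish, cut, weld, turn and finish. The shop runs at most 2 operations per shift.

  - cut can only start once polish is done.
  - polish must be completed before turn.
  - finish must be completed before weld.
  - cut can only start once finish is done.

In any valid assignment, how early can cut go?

shift 2

Precedence pushes cut to at least shift 2.
cut at shift 2 is achievable: cut=shift 2; weld=shift 2; turn=shift 3; finish=shift 1; polish=shift 1.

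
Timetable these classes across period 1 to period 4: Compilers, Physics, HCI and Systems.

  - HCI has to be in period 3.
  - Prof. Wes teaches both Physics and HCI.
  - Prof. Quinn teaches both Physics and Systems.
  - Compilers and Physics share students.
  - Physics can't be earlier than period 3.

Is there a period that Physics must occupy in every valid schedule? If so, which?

period 4

Physics's window is period 3–period 4.
HCI is fixed at period 3, and Physics can't share a period with HCI.
So Physics must be period 4.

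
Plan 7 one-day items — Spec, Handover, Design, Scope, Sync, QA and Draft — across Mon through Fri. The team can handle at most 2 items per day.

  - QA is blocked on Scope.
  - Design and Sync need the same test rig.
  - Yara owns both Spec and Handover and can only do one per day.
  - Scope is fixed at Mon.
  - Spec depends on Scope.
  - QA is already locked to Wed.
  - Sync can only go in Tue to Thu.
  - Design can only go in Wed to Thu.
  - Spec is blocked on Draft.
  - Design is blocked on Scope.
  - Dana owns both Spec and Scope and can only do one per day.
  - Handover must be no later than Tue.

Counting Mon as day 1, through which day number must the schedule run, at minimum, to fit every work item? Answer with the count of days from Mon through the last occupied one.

4

The precedence chain requires at least 2 distinct days.
With at most 2 per day and 7 work items, at least 4 days are needed.
Design can't be placed before Wed — that is day 3 counting from Mon — so the schedule must run through at least 3 days.
4 works (last occupied day: Thu): for example Draft=Tue; Spec=Thu; QA=Wed; Scope=Mon; Sync=Tue; Handover=Mon; Design=Wed.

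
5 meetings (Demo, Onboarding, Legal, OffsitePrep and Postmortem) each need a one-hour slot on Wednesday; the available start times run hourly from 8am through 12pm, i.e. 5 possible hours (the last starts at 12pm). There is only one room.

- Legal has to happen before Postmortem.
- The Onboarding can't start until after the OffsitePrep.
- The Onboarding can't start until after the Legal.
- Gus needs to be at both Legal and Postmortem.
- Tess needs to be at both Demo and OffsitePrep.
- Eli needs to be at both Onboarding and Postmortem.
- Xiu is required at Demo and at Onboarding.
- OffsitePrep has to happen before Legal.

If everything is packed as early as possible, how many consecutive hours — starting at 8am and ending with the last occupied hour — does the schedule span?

The precedence chain requires at least 3 distinct hours.
With at most 1 per hour and 5 meetings, at least 5 hours are needed.
5 works (last occupied hour: 12pm): for example Demo=12pm, Onboarding=10am, Postmortem=11am, Legal=9am, OffsitePrep=8am.

5 hours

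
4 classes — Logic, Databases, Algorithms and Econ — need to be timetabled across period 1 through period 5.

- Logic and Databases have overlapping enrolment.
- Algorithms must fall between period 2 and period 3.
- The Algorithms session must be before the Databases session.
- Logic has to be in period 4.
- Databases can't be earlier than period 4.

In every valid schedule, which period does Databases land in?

Databases's window is period 4–period 5.
Logic is fixed at period 4, and Databases can't share a period with Logic.
So Databases must be period 5.

period 5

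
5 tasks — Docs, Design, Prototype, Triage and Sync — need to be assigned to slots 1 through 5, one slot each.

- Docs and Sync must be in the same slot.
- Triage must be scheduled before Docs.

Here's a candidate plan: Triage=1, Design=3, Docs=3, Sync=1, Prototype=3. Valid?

No — it violates: Docs and Sync must be in the same slot

Triage must be scheduled before Docs — holds.
Docs and Sync must be in the same slot — violated.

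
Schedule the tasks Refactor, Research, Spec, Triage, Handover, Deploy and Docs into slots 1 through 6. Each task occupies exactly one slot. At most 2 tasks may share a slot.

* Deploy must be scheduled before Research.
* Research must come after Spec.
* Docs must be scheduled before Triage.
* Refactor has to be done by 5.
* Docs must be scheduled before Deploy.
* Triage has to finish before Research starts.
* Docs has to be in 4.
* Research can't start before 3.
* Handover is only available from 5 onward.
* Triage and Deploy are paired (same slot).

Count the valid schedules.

15

Splitting on Refactor: it can be 1 (4), 2 (4), 3 (4), 4 (3). Listing each branch's schedules as (Research, Spec, Triage, Handover, Deploy, Docs):
Refactor=1: (6,1,5,6,5,4) (6,2,5,6,5,4) (6,3,5,6,5,4) (6,4,5,6,5,4) — 4.
Refactor=2: (6,1,5,6,5,4) (6,2,5,6,5,4) (6,3,5,6,5,4) (6,4,5,6,5,4) — 4.
Refactor=3: (6,1,5,6,5,4) (6,2,5,6,5,4) (6,3,5,6,5,4) (6,4,5,6,5,4) — 4.
Refactor=4: (6,1,5,6,5,4) (6,2,5,6,5,4) (6,3,5,6,5,4) — 3.
Summing: 4 + 4 + 4 + 3 = 15.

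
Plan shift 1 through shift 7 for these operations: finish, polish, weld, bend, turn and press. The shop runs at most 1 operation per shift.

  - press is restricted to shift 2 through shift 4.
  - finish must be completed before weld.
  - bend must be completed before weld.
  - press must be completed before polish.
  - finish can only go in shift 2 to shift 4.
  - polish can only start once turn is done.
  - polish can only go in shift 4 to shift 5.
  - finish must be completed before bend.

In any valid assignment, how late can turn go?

shift 4

Downstream work caps turn at shift 4.
turn at shift 4 is achievable: turn=shift 4; finish=shift 2; press=shift 3; bend=shift 6; weld=shift 7; polish=shift 5.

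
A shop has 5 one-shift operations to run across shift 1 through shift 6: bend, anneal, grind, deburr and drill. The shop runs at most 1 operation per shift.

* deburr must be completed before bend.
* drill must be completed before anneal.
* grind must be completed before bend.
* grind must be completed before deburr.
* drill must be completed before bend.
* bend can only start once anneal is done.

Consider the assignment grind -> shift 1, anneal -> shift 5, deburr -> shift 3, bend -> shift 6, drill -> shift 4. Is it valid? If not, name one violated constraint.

deburr must be completed before bend — holds.
drill must be completed before bend — holds.
The shop runs at most 1 operation per shift — holds.
drill must be completed before anneal — holds.
bend can only start once anneal is done — holds.
grind must be completed before deburr — holds.
grind must be completed before bend — holds.

Yes, all constraints hold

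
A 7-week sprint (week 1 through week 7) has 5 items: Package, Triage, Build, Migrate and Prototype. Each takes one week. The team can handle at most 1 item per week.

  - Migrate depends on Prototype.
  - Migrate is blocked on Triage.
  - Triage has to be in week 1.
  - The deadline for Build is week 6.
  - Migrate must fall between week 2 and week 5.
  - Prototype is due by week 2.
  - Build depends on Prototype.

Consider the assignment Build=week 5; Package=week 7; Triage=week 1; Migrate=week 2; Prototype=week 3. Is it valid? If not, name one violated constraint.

Invalid. Migrate depends on Prototype.

Migrate depends on Prototype — violated.
Migrate must fall between week 2 and week 5 — holds.
Migrate is blocked on Triage — holds.
Prototype is due by week 2 — violated.
Triage has to be in week 1 — holds.
The deadline for Build is week 6 — holds.
Build depends on Prototype — holds.
The team can handle at most 1 item per week — holds.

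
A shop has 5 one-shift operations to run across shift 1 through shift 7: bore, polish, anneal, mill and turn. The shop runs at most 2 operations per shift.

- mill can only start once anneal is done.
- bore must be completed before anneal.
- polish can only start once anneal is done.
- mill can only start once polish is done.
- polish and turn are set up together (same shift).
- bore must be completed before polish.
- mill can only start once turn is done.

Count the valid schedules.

35

Splitting on bore: it can be shift 1 (20), shift 2 (10), shift 3 (4), shift 4 (1). Listing each branch's schedules as (polish, anneal, mill, turn) by shift number:
bore=shift 1: (3,2,4,3) (3,2,5,3) (3,2,6,3) (3,2,7,3) (4,2,5,4) (4,2,6,4) (4,2,7,4) (4,3,5,4) (4,3,6,4) (4,3,7,4) (5,2,6,5) (5,2,7,5) (5,3,6,5) (5,3,7,5) (5,4,6,5) (5,4,7,5) (6,2,7,6) (6,3,7,6) (6,4,7,6) (6,5,7,6) — 20.
bore=shift 2: (4,3,5,4) (4,3,6,4) (4,3,7,4) (5,3,6,5) (5,3,7,5) (5,4,6,5) (5,4,7,5) (6,3,7,6) (6,4,7,6) (6,5,7,6) — 10.
bore=shift 3: (5,4,6,5) (5,4,7,5) (6,4,7,6) (6,5,7,6) — 4.
bore=shift 4: (6,5,7,6) — 1.
Summing: 20 + 10 + 4 + 1 = 35.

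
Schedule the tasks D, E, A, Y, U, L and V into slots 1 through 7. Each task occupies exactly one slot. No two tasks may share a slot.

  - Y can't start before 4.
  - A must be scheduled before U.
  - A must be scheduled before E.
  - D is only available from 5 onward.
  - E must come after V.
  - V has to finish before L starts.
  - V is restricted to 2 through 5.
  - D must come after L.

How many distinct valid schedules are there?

Splitting on D: it can be 5 (12), 6 (18), 7 (24). Listing each branch's schedules as (E, A, Y, U, L, V):
D=5: (3,1,6,7,4,2) (3,1,7,6,4,2) (4,1,6,7,3,2) (4,1,7,6,3,2) (6,1,4,7,3,2) (6,1,7,2,4,3) (6,1,7,3,4,2) (6,1,7,4,3,2) (7,1,4,6,3,2) (7,1,6,2,4,3) (7,1,6,3,4,2) (7,1,6,4,3,2) — 12.
D=6: (3,1,4,7,5,2) (3,1,5,7,4,2) (3,1,7,4,5,2) (3,1,7,5,4,2) (4,1,5,7,3,2) (4,1,7,2,5,3) (4,1,7,3,5,2) (4,1,7,5,3,2) (5,1,4,7,3,2) (5,1,7,2,4,3) (5,1,7,3,4,2) (5,1,7,4,3,2) (7,1,4,2,5,3) (7,1,4,3,5,2) (7,1,4,5,3,2) (7,1,5,2,4,3) (7,1,5,3,4,2) (7,1,5,4,3,2) — 18.
D=7: (3,1,4,5,6,2) (3,1,4,6,5,2) (3,1,5,4,6,2) (3,1,5,6,4,2) (3,1,6,4,5,2) (3,1,6,5,4,2) (4,1,5,2,6,3) (4,1,5,3,6,2) (4,1,5,6,3,2) (4,1,6,2,5,3) (4,1,6,3,5,2) (4,1,6,5,3,2) (5,1,4,2,6,3) (5,1,4,3,6,2) (5,1,4,6,3,2) (5,1,6,2,4,3) (5,1,6,3,4,2) (5,1,6,4,3,2) (6,1,4,2,5,3) (6,1,4,3,5,2) (6,1,4,5,3,2) (6,1,5,2,4,3) (6,1,5,3,4,2) (6,1,5,4,3,2) — 24.
Summing: 12 + 18 + 24 = 54.

54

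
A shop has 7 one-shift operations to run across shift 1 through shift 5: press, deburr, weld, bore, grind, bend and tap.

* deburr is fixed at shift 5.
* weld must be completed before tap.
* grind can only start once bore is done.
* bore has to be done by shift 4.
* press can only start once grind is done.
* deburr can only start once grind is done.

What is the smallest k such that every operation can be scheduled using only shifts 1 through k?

5

The precedence chain requires at least 3 distinct shifts.
deburr can't be placed before shift 5, so the schedule must run through at least shift 5.
5 works (last occupied shift: shift 5): for example tap in shift 2; deburr in shift 5; press in shift 3; bend in shift 1; bore in shift 1; grind in shift 2; weld in shift 1.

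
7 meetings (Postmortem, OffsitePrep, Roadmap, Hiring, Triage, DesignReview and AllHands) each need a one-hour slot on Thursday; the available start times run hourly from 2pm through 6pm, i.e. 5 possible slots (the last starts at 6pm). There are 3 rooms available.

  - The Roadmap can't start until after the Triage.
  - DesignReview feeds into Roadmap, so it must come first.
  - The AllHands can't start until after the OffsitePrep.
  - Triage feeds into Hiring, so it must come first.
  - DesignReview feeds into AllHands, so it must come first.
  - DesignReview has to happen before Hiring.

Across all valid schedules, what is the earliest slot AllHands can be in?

3pm

Precedence pushes AllHands to at least 3pm.
AllHands at 3pm is achievable: Postmortem=4pm; Triage=2pm; Roadmap=3pm; Hiring=3pm; DesignReview=2pm; AllHands=3pm; OffsitePrep=2pm.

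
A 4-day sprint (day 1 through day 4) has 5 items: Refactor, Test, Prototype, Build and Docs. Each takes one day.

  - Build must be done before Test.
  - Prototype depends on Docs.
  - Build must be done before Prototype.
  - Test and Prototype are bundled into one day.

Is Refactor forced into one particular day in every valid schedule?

Refactor can be day 1 (e.g. Docs in day 1, Test in day 2, Build in day 1, Refactor in day 1, Prototype in day 2) or day 2 (e.g. Docs -> day 1; Test -> day 2; Prototype -> day 2; Refactor -> day 2; Build -> day 1).

No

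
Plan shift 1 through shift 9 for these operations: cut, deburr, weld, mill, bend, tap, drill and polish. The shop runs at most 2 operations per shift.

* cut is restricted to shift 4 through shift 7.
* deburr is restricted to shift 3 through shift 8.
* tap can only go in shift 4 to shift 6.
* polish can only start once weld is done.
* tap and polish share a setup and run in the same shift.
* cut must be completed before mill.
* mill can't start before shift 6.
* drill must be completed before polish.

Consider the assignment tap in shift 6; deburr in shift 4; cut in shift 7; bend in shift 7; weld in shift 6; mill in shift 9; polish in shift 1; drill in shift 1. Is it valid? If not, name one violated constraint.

tap can only go in shift 4 to shift 6 — holds.
The shop runs at most 2 operations per shift — holds.
polish can only start once weld is done — violated.
tap and polish share a setup and run in the same shift — violated.
cut must be completed before mill — holds.
drill must be completed before polish — violated.
cut is restricted to shift 4 through shift 7 — holds.
mill can't start before shift 6 — holds.
deburr is restricted to shift 3 through shift 8 — holds.

Invalid. polish can only start once weld is done.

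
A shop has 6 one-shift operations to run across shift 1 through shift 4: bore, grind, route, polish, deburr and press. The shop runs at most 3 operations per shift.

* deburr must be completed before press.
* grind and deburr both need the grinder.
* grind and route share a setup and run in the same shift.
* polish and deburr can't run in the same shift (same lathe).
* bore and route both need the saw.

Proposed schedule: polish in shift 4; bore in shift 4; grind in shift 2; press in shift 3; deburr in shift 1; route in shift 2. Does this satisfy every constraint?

Yes

bore and route both need the saw — holds.
polish and deburr can't run in the same shift (same lathe) — holds.
The shop runs at most 3 operations per shift — holds.
grind and route share a setup and run in the same shift — holds.
grind and deburr both need the grinder — holds.
deburr must be completed before press — holds.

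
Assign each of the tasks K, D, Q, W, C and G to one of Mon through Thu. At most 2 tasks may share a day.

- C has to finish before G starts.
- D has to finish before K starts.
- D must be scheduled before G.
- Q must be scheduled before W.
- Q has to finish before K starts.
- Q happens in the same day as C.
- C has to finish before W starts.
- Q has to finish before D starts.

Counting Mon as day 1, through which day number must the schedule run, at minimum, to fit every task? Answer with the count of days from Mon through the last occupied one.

3

The precedence chain requires at least 3 distinct days.
With at most 2 per day and 6 tasks, at least 3 days are needed.
3 works (last occupied day: Wed): for example W=Tue, K=Wed, C=Mon, Q=Mon, D=Tue, G=Wed.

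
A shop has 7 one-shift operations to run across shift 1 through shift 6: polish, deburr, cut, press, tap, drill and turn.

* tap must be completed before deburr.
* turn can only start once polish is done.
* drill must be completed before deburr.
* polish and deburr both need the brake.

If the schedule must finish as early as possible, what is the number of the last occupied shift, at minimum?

The precedence chain requires at least 2 distinct shifts.
2 works (last occupied shift: shift 2): for example press -> shift 1, cut -> shift 1, polish -> shift 1, deburr -> shift 2, tap -> shift 1, turn -> shift 2, drill -> shift 1.

2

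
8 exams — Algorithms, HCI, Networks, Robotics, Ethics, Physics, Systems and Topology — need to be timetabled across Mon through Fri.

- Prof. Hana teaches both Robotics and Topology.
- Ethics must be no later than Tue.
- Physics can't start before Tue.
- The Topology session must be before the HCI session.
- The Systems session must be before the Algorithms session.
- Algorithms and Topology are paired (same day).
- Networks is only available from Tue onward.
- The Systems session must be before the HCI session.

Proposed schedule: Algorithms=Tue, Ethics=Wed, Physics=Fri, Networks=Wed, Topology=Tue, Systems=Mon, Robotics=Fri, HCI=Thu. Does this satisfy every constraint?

No. Ethics must be no later than Tue is not satisfied.

Networks is only available from Tue onward — holds.
The Systems session must be before the Algorithms session — holds.
Prof. Hana teaches both Robotics and Topology — holds.
Algorithms and Topology are paired (same day) — holds.
Physics can't start before Tue — holds.
Ethics must be no later than Tue — violated.
The Topology session must be before the HCI session — holds.
The Systems session must be before the HCI session — holds.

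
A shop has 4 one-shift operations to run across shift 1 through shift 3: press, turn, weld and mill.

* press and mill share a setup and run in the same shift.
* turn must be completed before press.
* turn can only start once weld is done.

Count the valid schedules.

Enumerating: mill=shift 3; press=shift 3; turn=shift 2; weld=shift 1.

1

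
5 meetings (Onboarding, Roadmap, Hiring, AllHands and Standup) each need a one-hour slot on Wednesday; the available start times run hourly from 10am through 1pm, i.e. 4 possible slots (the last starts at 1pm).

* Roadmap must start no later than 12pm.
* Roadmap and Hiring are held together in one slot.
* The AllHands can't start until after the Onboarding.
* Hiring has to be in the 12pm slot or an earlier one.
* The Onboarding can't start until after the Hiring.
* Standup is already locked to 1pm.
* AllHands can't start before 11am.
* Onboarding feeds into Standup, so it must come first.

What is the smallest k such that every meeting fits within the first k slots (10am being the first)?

The precedence chain requires at least 3 distinct slots.
Standup can't be placed before 1pm — that is slot 4 counting from 10am — so the schedule must run through at least 4 slots.
4 works (last occupied slot: 1pm): for example Standup -> 1pm; Roadmap -> 10am; AllHands -> 12pm; Onboarding -> 11am; Hiring -> 10am.

4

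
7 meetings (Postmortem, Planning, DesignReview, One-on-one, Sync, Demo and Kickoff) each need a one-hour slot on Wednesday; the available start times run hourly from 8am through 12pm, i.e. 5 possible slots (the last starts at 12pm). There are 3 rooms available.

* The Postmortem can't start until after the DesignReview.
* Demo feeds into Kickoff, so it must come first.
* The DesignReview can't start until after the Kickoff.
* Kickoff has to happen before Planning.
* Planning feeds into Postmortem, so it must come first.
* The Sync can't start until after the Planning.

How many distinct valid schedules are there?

50

Splitting on Postmortem: it can be 11am (10), 12pm (40). Listing each branch's schedules as (Planning, DesignReview, One-on-one, Sync, Demo, Kickoff):
Postmortem=11am: (10am,10am,8am,11am,8am,9am) (10am,10am,8am,12pm,8am,9am) (10am,10am,9am,11am,8am,9am) (10am,10am,9am,12pm,8am,9am) (10am,10am,10am,11am,8am,9am) (10am,10am,10am,12pm,8am,9am) (10am,10am,11am,11am,8am,9am) (10am,10am,11am,12pm,8am,9am) (10am,10am,12pm,11am,8am,9am) (10am,10am,12pm,12pm,8am,9am) — 10.
Postmortem=12pm: (10am,10am,8am,11am,8am,9am) (10am,10am,8am,12pm,8am,9am) (10am,10am,9am,11am,8am,9am) (10am,10am,9am,12pm,8am,9am) (10am,10am,10am,11am,8am,9am) (10am,10am,10am,12pm,8am,9am) (10am,10am,11am,11am,8am,9am) (10am,10am,11am,12pm,8am,9am) (10am,10am,12pm,11am,8am,9am) (10am,10am,12pm,12pm,8am,9am) (10am,11am,8am,11am,8am,9am) (10am,11am,8am,12pm,8am,9am) (10am,11am,9am,11am,8am,9am) (10am,11am,9am,12pm,8am,9am) (10am,11am,10am,11am,8am,9am) (10am,11am,10am,12pm,8am,9am) (10am,11am,11am,11am,8am,9am) (10am,11am,11am,12pm,8am,9am) (10am,11am,12pm,11am,8am,9am) (10am,11am,12pm,12pm,8am,9am) (11am,10am,8am,12pm,8am,9am) (11am,10am,9am,12pm,8am,9am) (11am,10am,10am,12pm,8am,9am) (11am,10am,11am,12pm,8am,9am) (11am,10am,12pm,12pm,8am,9am) (11am,11am,8am,12pm,8am,9am) (11am,11am,8am,12pm,8am,10am) (11am,11am,8am,12pm,9am,10am) (11am,11am,9am,12pm,8am,9am) (11am,11am,9am,12pm,8am,10am) (11am,11am,9am,12pm,9am,10am) (11am,11am,10am,12pm,8am,9am) (11am,11am,10am,12pm,8am,10am) (11am,11am,10am,12pm,9am,10am) (11am,11am,11am,12pm,8am,9am) (11am,11am,11am,12pm,8am,10am) (11am,11am,11am,12pm,9am,10am) (11am,11am,12pm,12pm,8am,9am) (11am,11am,12pm,12pm,8am,10am) (11am,11am,12pm,12pm,9am,10am) — 40.
Summing: 10 + 40 = 50.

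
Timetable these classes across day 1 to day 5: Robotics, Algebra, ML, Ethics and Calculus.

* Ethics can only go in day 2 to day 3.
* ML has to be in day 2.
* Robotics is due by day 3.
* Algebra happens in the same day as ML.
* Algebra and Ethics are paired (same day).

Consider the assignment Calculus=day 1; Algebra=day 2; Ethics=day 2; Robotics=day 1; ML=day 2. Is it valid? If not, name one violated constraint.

Yes

Algebra and Ethics are paired (same day) — holds.
ML has to be in day 2 — holds.
Ethics can only go in day 2 to day 3 — holds.
Robotics is due by day 3 — holds.
Algebra happens in the same day as ML — holds.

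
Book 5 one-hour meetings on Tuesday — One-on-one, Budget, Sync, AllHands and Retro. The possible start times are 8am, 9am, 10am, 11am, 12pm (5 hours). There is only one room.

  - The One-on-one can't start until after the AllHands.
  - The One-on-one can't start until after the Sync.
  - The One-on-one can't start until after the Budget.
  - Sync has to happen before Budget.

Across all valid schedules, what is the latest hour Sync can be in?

10am

Downstream work caps Sync at 10am.
Sync at 10am is achievable: Sync=10am; One-on-one=12pm; Retro=9am; Budget=11am; AllHands=8am.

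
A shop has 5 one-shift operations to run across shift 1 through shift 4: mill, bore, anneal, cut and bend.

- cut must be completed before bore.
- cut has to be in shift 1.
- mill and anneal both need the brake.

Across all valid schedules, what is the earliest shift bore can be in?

Precedence pushes bore to at least shift 2.
bore at shift 2 is achievable: bore=shift 2, bend=shift 1, anneal=shift 2, cut=shift 1, mill=shift 1.

shift 2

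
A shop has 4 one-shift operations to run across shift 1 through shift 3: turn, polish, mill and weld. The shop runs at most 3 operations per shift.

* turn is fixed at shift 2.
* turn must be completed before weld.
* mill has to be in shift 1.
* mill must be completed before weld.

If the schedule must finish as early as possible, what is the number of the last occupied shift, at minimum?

The precedence chain requires at least 2 distinct shifts.
With at most 3 per shift and 4 operations, at least 2 shifts are needed.
Propagating the time windows through the other constraints, weld can't land before shift 3, so the schedule must run through at least shift 3.
3 works (last occupied shift: shift 3): for example mill in shift 1; weld in shift 3; polish in shift 1; turn in shift 2.

3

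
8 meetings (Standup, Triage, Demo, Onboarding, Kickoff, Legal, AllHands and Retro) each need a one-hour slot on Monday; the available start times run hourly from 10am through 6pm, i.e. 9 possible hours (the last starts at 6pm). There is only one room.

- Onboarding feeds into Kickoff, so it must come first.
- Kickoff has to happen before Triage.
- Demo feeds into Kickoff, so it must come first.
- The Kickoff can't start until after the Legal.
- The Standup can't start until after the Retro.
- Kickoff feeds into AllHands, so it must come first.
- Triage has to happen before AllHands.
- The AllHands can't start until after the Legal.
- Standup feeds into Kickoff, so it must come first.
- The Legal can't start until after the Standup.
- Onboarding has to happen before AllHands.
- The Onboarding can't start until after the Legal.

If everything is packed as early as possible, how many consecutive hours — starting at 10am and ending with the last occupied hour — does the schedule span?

The precedence chain requires at least 7 distinct hours.
With at most 1 per hour and 8 meetings, at least 8 hours are needed.
8 works (last occupied hour: 5pm): for example Kickoff=3pm; Demo=2pm; Legal=12pm; Retro=10am; Standup=11am; AllHands=5pm; Onboarding=1pm; Triage=4pm.

8 hours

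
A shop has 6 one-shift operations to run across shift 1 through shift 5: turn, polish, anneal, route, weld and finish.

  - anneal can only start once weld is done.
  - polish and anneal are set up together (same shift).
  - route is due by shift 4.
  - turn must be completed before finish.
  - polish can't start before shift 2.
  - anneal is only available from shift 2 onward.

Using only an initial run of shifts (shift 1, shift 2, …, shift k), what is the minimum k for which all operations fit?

2 shifts

The precedence chain requires at least 2 distinct shifts.
2 works (last occupied shift: shift 2): for example finish in shift 2; weld in shift 1; polish in shift 2; route in shift 1; turn in shift 1; anneal in shift 2.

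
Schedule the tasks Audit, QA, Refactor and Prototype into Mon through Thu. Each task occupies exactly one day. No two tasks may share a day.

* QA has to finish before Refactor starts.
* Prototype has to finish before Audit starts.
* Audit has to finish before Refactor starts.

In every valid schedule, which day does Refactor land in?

Precedence pushes Refactor to at least Wed.
So Refactor is pinned to Thu.

Thu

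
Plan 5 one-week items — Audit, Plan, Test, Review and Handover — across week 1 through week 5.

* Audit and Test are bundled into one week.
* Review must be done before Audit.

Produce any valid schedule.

Audit=week 2; Handover=week 1; Plan=week 1; Test=week 2; Review=week 1

Checking: Review(week 1) before Audit(week 2); Audit = Test = week 2.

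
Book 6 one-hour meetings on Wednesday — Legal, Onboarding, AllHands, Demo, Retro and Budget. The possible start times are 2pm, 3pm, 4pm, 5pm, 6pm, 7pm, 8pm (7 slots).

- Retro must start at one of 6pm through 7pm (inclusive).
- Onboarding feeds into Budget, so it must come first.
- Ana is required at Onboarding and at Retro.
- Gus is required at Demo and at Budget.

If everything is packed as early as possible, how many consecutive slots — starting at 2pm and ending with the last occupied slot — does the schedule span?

5

The precedence chain requires at least 2 distinct slots.
Retro can't be placed before 6pm — that is slot 5 counting from 2pm — so the schedule must run through at least 5 slots.
5 works (last occupied slot: 6pm): for example Budget in 3pm; Demo in 2pm; AllHands in 2pm; Retro in 6pm; Legal in 2pm; Onboarding in 2pm.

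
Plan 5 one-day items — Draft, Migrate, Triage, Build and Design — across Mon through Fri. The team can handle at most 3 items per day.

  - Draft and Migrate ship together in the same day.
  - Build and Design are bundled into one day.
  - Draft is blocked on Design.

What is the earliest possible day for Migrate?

Tue

Migrate must be in the same day as Draft, which can't be before Tue, so Migrate is at least Tue.
Migrate at Tue is achievable: Build -> Mon; Triage -> Mon; Migrate -> Tue; Design -> Mon; Draft -> Tue.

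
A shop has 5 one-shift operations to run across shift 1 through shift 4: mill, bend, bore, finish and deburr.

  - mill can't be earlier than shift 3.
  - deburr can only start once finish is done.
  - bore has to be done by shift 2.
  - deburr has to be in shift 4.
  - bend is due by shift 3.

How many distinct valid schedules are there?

36

Splitting on mill: it can be shift 3 (18), shift 4 (18). Listing each branch's schedules as (bend, bore, finish, deburr) by shift number:
mill=shift 3: (1,1,1,4) (1,1,2,4) (1,1,3,4) (1,2,1,4) (1,2,2,4) (1,2,3,4) (2,1,1,4) (2,1,2,4) (2,1,3,4) (2,2,1,4) (2,2,2,4) (2,2,3,4) (3,1,1,4) (3,1,2,4) (3,1,3,4) (3,2,1,4) (3,2,2,4) (3,2,3,4) — 18.
mill=shift 4: (1,1,1,4) (1,1,2,4) (1,1,3,4) (1,2,1,4) (1,2,2,4) (1,2,3,4) (2,1,1,4) (2,1,2,4) (2,1,3,4) (2,2,1,4) (2,2,2,4) (2,2,3,4) (3,1,1,4) (3,1,2,4) (3,1,3,4) (3,2,1,4) (3,2,2,4) (3,2,3,4) — 18.
Summing: 18 + 18 = 36.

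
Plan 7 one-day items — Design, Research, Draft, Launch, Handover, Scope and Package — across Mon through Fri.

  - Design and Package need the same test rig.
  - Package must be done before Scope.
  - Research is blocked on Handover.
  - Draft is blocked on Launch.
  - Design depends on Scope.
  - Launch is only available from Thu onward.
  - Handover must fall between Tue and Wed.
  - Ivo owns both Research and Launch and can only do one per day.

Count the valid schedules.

30

Splitting on Design: it can be Wed (3), Thu (9), Fri (18). Listing each branch's schedules as (Research, Draft, Launch, Handover, Scope, Package):
Design=Wed: (Wed,Fri,Thu,Tue,Tue,Mon) (Fri,Fri,Thu,Tue,Tue,Mon) (Fri,Fri,Thu,Wed,Tue,Mon) — 3.
Design=Thu: (Wed,Fri,Thu,Tue,Tue,Mon) (Wed,Fri,Thu,Tue,Wed,Mon) (Wed,Fri,Thu,Tue,Wed,Tue) (Fri,Fri,Thu,Tue,Tue,Mon) (Fri,Fri,Thu,Tue,Wed,Mon) (Fri,Fri,Thu,Tue,Wed,Tue) (Fri,Fri,Thu,Wed,Tue,Mon) (Fri,Fri,Thu,Wed,Wed,Mon) (Fri,Fri,Thu,Wed,Wed,Tue) — 9.
Design=Fri: (Wed,Fri,Thu,Tue,Tue,Mon) (Wed,Fri,Thu,Tue,Wed,Mon) (Wed,Fri,Thu,Tue,Wed,Tue) (Wed,Fri,Thu,Tue,Thu,Mon) (Wed,Fri,Thu,Tue,Thu,Tue) (Wed,Fri,Thu,Tue,Thu,Wed) (Fri,Fri,Thu,Tue,Tue,Mon) (Fri,Fri,Thu,Tue,Wed,Mon) (Fri,Fri,Thu,Tue,Wed,Tue) (Fri,Fri,Thu,Tue,Thu,Mon) (Fri,Fri,Thu,Tue,Thu,Tue) (Fri,Fri,Thu,Tue,Thu,Wed) (Fri,Fri,Thu,Wed,Tue,Mon) (Fri,Fri,Thu,Wed,Wed,Mon) (Fri,Fri,Thu,Wed,Wed,Tue) (Fri,Fri,Thu,Wed,Thu,Mon) (Fri,Fri,Thu,Wed,Thu,Tue) (Fri,Fri,Thu,Wed,Thu,Wed) — 18.
Summing: 3 + 9 + 18 = 30.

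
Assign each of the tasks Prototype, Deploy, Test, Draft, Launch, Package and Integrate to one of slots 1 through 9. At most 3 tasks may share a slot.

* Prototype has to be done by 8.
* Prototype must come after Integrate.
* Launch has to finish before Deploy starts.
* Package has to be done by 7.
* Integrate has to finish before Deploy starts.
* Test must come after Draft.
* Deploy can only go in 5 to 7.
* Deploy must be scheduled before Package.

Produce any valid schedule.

Test=2, Prototype=2, Launch=1, Integrate=1, Draft=1, Package=6, Deploy=5

Checking: Draft(1) before Test(2); Launch(1) before Deploy(5); Deploy(5) before Package(6); Integrate(1) before Deploy(5); Integrate(1) before Prototype(2); Package=6 in [1,7]; Deploy=5 in [5,7]; Prototype=2 in [1,8]; max 3 per slot (cap 3).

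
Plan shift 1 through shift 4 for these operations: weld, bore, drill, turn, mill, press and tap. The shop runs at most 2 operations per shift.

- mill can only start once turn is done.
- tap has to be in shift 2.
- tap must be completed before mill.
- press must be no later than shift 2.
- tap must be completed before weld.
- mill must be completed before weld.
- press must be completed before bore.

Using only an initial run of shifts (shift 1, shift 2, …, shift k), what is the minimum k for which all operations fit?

4

The precedence chain requires at least 3 distinct shifts.
With at most 2 per shift and 7 operations, at least 4 shifts are needed.
Propagating the time windows through the other constraints, weld can't land before shift 4, so the schedule must run through at least shift 4.
4 works (last occupied shift: shift 4): for example weld=shift 4, bore=shift 2, drill=shift 3, mill=shift 3, press=shift 1, tap=shift 2, turn=shift 1.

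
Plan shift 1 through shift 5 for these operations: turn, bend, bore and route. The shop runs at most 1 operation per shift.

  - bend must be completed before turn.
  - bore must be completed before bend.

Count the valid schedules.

20

Splitting on turn: it can be shift 3 (2), shift 4 (6), shift 5 (12). Listing each branch's schedules as (bend, bore, route) by shift number:
turn=shift 3: (2,1,4) (2,1,5) — 2.
turn=shift 4: (2,1,3) (2,1,5) (3,1,2) (3,1,5) (3,2,1) (3,2,5) — 6.
turn=shift 5: (2,1,3) (2,1,4) (3,1,2) (3,1,4) (3,2,1) (3,2,4) (4,1,2) (4,1,3) (4,2,1) (4,2,3) (4,3,1) (4,3,2) — 12.
Summing: 2 + 6 + 12 = 20.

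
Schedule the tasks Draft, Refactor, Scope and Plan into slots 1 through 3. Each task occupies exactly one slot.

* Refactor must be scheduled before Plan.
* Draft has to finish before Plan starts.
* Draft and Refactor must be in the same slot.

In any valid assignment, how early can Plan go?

2

Precedence pushes Plan to at least 2.
Plan at 2 is achievable: Refactor in 1, Draft in 1, Scope in 1, Plan in 2.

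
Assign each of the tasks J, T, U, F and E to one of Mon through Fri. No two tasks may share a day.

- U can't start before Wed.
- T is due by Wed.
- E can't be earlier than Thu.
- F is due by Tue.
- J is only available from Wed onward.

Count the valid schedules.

Splitting on J: it can be Wed (4), Thu (2), Fri (2). Listing each branch's schedules as (T, U, F, E):
J=Wed: (Mon,Thu,Tue,Fri) (Mon,Fri,Tue,Thu) (Tue,Thu,Mon,Fri) (Tue,Fri,Mon,Thu) — 4.
J=Thu: (Mon,Wed,Tue,Fri) (Tue,Wed,Mon,Fri) — 2.
J=Fri: (Mon,Wed,Tue,Thu) (Tue,Wed,Mon,Thu) — 2.
Summing: 4 + 2 + 2 = 8.

8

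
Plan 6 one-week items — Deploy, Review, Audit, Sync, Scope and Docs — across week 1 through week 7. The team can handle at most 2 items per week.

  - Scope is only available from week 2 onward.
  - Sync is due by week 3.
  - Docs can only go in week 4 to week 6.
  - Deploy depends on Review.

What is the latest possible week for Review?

week 6

Downstream work caps Review at week 6.
Review at week 6 is achievable: Docs=week 4; Scope=week 2; Deploy=week 7; Audit=week 1; Review=week 6; Sync=week 1.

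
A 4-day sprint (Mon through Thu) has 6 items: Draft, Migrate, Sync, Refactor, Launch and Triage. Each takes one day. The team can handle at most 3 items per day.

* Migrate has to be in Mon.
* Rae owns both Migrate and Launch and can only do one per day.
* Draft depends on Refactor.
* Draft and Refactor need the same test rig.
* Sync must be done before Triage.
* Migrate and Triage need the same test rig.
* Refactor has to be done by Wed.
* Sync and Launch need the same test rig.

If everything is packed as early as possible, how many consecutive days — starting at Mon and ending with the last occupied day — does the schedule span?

The precedence chain requires at least 2 distinct days.
With at most 3 per day and 6 work items, at least 2 days are needed.
2 works (last occupied day: Tue): for example Sync in Mon, Migrate in Mon, Launch in Tue, Draft in Tue, Refactor in Mon, Triage in Tue.

2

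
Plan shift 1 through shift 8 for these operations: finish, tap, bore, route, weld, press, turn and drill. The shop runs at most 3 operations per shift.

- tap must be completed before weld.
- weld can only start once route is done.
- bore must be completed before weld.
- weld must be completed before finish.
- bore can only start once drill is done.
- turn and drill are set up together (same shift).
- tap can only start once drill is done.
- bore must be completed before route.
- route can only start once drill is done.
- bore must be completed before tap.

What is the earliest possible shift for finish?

shift 5

Precedence pushes finish to at least shift 5.
finish at shift 5 is achievable: bore in shift 2, drill in shift 1, weld in shift 4, finish in shift 5, turn in shift 1, route in shift 3, press in shift 1, tap in shift 3.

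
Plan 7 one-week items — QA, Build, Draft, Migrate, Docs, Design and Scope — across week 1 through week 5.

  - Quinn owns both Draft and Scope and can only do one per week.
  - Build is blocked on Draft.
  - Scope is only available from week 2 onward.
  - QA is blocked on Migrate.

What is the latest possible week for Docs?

week 5

Docs at week 5 is achievable: QA -> week 2; Build -> week 2; Design -> week 1; Draft -> week 1; Scope -> week 2; Migrate -> week 1; Docs -> week 5.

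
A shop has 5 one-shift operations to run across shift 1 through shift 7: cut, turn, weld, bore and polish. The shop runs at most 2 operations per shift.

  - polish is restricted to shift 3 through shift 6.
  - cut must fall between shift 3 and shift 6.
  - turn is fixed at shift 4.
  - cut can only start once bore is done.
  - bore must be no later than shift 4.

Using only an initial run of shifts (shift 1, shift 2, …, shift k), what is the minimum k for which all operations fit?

4

The precedence chain requires at least 2 distinct shifts.
With at most 2 per shift and 5 operations, at least 3 shifts are needed.
turn can't be placed before shift 4, so the schedule must run through at least shift 4.
4 works (last occupied shift: shift 4): for example polish in shift 3; cut in shift 3; weld in shift 1; bore in shift 1; turn in shift 4.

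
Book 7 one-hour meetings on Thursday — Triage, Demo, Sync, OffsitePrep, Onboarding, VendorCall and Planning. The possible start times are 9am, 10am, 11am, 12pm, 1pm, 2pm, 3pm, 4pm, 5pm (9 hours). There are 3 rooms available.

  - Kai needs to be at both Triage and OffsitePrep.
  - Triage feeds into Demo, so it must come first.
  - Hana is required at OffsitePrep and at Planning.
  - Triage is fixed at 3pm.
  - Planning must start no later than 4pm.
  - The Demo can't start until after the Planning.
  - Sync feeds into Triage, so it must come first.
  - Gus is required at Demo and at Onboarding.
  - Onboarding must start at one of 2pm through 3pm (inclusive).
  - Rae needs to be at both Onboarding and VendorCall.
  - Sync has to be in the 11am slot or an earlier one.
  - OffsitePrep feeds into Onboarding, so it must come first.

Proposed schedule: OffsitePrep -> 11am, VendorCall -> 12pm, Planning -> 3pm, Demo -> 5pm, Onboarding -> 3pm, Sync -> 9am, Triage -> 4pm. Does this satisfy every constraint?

Gus is required at Demo and at Onboarding — holds.
Rae needs to be at both Onboarding and VendorCall — holds.
Triage feeds into Demo, so it must come first — holds.
Onboarding must start at one of 2pm through 3pm (inclusive) — holds.
Triage is fixed at 3pm — violated.
Kai needs to be at both Triage and OffsitePrep — holds.
The Demo can't start until after the Planning — holds.
There are 3 rooms available — holds.
OffsitePrep feeds into Onboarding, so it must come first — holds.
Sync feeds into Triage, so it must come first — holds.
Hana is required at OffsitePrep and at Planning — holds.
Planning must start no later than 4pm — holds.
Sync has to be in the 11am slot or an earlier one — holds.

No — it violates: Triage is fixed at 3pm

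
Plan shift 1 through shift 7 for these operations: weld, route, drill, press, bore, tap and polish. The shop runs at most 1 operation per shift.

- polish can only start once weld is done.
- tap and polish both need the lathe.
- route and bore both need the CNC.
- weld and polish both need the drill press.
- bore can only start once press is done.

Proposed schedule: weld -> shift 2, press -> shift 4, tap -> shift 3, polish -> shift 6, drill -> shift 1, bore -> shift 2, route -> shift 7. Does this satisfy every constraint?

No. The shop runs at most 1 operation per shift is not satisfied.

tap and polish both need the lathe — holds.
route and bore both need the CNC — holds.
weld and polish both need the drill press — holds.
polish can only start once weld is done — holds.
The shop runs at most 1 operation per shift — violated.
bore can only start once press is done — violated.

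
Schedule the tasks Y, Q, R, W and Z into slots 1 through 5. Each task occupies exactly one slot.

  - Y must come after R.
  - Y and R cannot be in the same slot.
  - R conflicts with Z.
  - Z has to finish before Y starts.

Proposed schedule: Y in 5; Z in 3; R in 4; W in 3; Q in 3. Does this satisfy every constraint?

R conflicts with Z — holds.
Z has to finish before Y starts — holds.
Y must come after R — holds.
Y and R cannot be in the same slot — holds.

Valid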